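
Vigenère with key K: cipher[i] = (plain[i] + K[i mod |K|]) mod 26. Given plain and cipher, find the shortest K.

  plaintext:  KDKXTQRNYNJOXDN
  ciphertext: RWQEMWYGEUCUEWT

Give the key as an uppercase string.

  i= 0: R-K =  7 → H
  i= 1: W-D = 19 → T
  i= 2: Q-K =  6 → G
  i= 3: E-X =  7 → H
  i= 4: M-T = 19 → T
  i= 5: W-Q =  6 → G
  i= 6: Y-R =  7 → H
  i= 7: G-N = 19 → T
  i= 8: E-Y =  6 → G
  i= 9: U-N =  7 → H
  i=10: C-J = 19 → T
  i=11: U-O =  6 → G
  i=12: E-X =  7 → H
  i=13: W-D = 19 → T
  i=14: T-N =  6 → G
  shifts repeat with period 3: HTG

HTG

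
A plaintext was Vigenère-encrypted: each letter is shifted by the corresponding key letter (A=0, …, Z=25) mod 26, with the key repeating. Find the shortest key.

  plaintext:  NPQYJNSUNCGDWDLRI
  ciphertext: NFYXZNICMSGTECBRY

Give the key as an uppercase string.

AQIZQ

  i= 0: N-N =  0 → A
  i= 1: F-P = 16 → Q
  i= 2: Y-Q =  8 → I
  i= 3: X-Y = 25 → Z
  i= 4: Z-J = 16 → Q
  i= 5: N-N =  0 → A
  i= 6: I-S = 16 → Q
  i= 7: C-U =  8 → I
  i= 8: M-N = 25 → Z
  i= 9: S-C = 16 → Q
  i=10: G-G =  0 → A
  i=11: T-D = 16 → Q
  i=12: E-W =  8 → I
  i=13: C-D = 25 → Z
  i=14: B-L = 16 → Q
  i=15: R-R =  0 → A
  i=16: Y-I = 16 → Q
  shifts repeat with period 5: AQIZQ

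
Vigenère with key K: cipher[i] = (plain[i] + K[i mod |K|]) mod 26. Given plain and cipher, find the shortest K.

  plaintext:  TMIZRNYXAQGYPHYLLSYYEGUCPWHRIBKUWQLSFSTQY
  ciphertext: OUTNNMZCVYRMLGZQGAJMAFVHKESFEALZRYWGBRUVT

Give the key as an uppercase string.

VILOWZBF

  i= 0: O-T = 21 → V
  i= 1: U-M =  8 → I
  i= 2: T-I = 11 → L
  i= 3: N-Z = 14 → O
  i= 4: N-R = 22 → W
  i= 5: M-N = 25 → Z
  i= 6: Z-Y =  1 → B
  i= 7: C-X =  5 → F
  i= 8: V-A = 21 → V
  i= 9: Y-Q =  8 → I
  i=10: R-G = 11 → L
  i=11: M-Y = 14 → O
  i=12: L-P = 22 → W
  i=13: G-H = 25 → Z
  i=14: Z-Y =  1 → B
  i=15: Q-L =  5 → F
  i=16: G-L = 21 → V
  i=17: A-S =  8 → I
  i=18: J-Y = 11 → L
  i=19: M-Y = 14 → O
  i=20: A-E = 22 → W
  i=21: F-G = 25 → Z
  i=22: V-U =  1 → B
  i=23: H-C =  5 → F
  i=24: K-P = 21 → V
  i=25: E-W =  8 → I
  i=26: S-H = 11 → L
  i=27: F-R = 14 → O
  i=28: E-I = 22 → W
  i=29: A-B = 25 → Z
  i=30: L-K =  1 → B
  i=31: Z-U =  5 → F
  i=32: R-W = 21 → V
  i=33: Y-Q =  8 → I
  i=34: W-L = 11 → L
  i=35: G-S = 14 → O
  i=36: B-F = 22 → W
  i=37: R-S = 25 → Z
  i=38: U-T =  1 → B
  i=39: V-Q =  5 → F
  i=40: T-Y = 21 → V
  shifts repeat with period 8: VILOWZBF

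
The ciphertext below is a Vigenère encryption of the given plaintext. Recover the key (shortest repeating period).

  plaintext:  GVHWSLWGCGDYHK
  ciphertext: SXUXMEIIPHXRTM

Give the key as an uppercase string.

  i= 0: S-G = 12 → M
  i= 1: X-V =  2 → C
  i= 2: U-H = 13 → N
  i= 3: X-W =  1 → B
  i= 4: M-S = 20 → U
  i= 5: E-L = 19 → T
  i= 6: I-W = 12 → M
  i= 7: I-G =  2 → C
  i= 8: P-C = 13 → N
  i= 9: H-G =  1 → B
  i=10: X-D = 20 → U
  i=11: R-Y = 19 → T
  i=12: T-H = 12 → M
  i=13: M-K =  2 → C
  shifts repeat with period 6: MCNBUT

MCNBUT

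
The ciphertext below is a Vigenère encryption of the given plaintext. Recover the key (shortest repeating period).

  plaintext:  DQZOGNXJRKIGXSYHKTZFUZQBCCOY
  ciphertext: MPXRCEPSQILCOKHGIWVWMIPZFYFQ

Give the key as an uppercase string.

  i= 0: M-D =  9 → J
  i= 1: P-Q = 25 → Z
  i= 2: X-Z = 24 → Y
  i= 3: R-O =  3 → D
  i= 4: C-G = 22 → W
  i= 5: E-N = 17 → R
  i= 6: P-X = 18 → S
  i= 7: S-J =  9 → J
  i= 8: Q-R = 25 → Z
  i= 9: I-K = 24 → Y
  i=10: L-I =  3 → D
  i=11: C-G = 22 → W
  i=12: O-X = 17 → R
  i=13: K-S = 18 → S
  i=14: H-Y =  9 → J
  i=15: G-H = 25 → Z
  i=16: I-K = 24 → Y
  i=17: W-T =  3 → D
  i=18: V-Z = 22 → W
  i=19: W-F = 17 → R
  i=20: M-U = 18 → S
  i=21: I-Z =  9 → J
  i=22: P-Q = 25 → Z
  i=23: Z-B = 24 → Y
  i=24: F-C =  3 → D
  i=25: Y-C = 22 → W
  i=26: F-O = 17 → R
  i=27: Q-Y = 18 → S
  shifts repeat with period 7: JZYDWRS

JZYDWRS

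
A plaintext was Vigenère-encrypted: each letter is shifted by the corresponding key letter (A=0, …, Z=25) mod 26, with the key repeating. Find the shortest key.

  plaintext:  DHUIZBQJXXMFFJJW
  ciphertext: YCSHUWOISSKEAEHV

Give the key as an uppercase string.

VVYZ

  i= 0: Y-D = 21 → V
  i= 1: C-H = 21 → V
  i= 2: S-U = 24 → Y
  i= 3: H-I = 25 → Z
  i= 4: U-Z = 21 → V
  i= 5: W-B = 21 → V
  i= 6: O-Q = 24 → Y
  i= 7: I-J = 25 → Z
  i= 8: S-X = 21 → V
  i= 9: S-X = 21 → V
  i=10: K-M = 24 → Y
  i=11: E-F = 25 → Z
  i=12: A-F = 21 → V
  i=13: E-J = 21 → V
  i=14: H-J = 24 → Y
  i=15: V-W = 25 → Z
  shifts repeat with period 4: VVYZ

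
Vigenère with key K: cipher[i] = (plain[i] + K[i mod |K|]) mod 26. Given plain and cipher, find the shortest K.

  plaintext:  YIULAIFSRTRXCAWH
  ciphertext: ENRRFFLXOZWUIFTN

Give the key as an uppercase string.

GFX

  i= 0: E-Y =  6 → G
  i= 1: N-I =  5 → F
  i= 2: R-U = 23 → X
  i= 3: R-L =  6 → G
  i= 4: F-A =  5 → F
  i= 5: F-I = 23 → X
  i= 6: L-F =  6 → G
  i= 7: X-S =  5 → F
  i= 8: O-R = 23 → X
  i= 9: Z-T =  6 → G
  i=10: W-R =  5 → F
  i=11: U-X = 23 → X
  i=12: I-C =  6 → G
  i=13: F-A =  5 → F
  i=14: T-W = 23 → X
  i=15: N-H =  6 → G
  shifts repeat with period 3: GFX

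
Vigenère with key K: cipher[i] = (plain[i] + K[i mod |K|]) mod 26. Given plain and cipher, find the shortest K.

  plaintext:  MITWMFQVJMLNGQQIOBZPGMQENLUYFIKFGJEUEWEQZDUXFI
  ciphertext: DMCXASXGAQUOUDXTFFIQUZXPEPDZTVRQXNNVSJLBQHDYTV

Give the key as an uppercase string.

  i= 0: D-M = 17 → R
  i= 1: M-I =  4 → E
  i= 2: C-T =  9 → J
  i= 3: X-W =  1 → B
  i= 4: A-M = 14 → O
  i= 5: S-F = 13 → N
  i= 6: X-Q =  7 → H
  i= 7: G-V = 11 → L
  i= 8: A-J = 17 → R
  i= 9: Q-M =  4 → E
  i=10: U-L =  9 → J
  i=11: O-N =  1 → B
  i=12: U-G = 14 → O
  i=13: D-Q = 13 → N
  i=14: X-Q =  7 → H
  i=15: T-I = 11 → L
  i=16: F-O = 17 → R
  i=17: F-B =  4 → E
  i=18: I-Z =  9 → J
  i=19: Q-P =  1 → B
  i=20: U-G = 14 → O
  i=21: Z-M = 13 → N
  i=22: X-Q =  7 → H
  i=23: P-E = 11 → L
  i=24: E-N = 17 → R
  i=25: P-L =  4 → E
  i=26: D-U =  9 → J
  i=27: Z-Y =  1 → B
  i=28: T-F = 14 → O
  i=29: V-I = 13 → N
  i=30: R-K =  7 → H
  i=31: Q-F = 11 → L
  i=32: X-G = 17 → R
  i=33: N-J =  4 → E
  i=34: N-E =  9 → J
  i=35: V-U =  1 → B
  i=36: S-E = 14 → O
  i=37: J-W = 13 → N
  i=38: L-E =  7 → H
  i=39: B-Q = 11 → L
  i=40: Q-Z = 17 → R
  i=41: H-D =  4 → E
  i=42: D-U =  9 → J
  i=43: Y-X =  1 → B
  i=44: T-F = 14 → O
  i=45: V-I = 13 → N
  shifts repeat with period 8: REJBONHL

REJBONHL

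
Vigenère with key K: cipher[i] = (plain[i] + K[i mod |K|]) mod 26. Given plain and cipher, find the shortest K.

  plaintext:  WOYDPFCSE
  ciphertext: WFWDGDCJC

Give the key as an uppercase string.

  i= 0: W-W =  0 → A
  i= 1: F-O = 17 → R
  i= 2: W-Y = 24 → Y
  i= 3: D-D =  0 → A
  i= 4: G-P = 17 → R
  i= 5: D-F = 24 → Y
  i= 6: C-C =  0 → A
  i= 7: J-S = 17 → R
  i= 8: C-E = 24 → Y
  shifts repeat with period 3: ARY

ARY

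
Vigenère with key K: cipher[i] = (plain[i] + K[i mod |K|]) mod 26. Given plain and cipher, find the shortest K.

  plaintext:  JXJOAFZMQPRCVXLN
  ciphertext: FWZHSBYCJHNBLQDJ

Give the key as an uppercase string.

  i= 0: F-J = 22 → W
  i= 1: W-X = 25 → Z
  i= 2: Z-J = 16 → Q
  i= 3: H-O = 19 → T
  i= 4: S-A = 18 → S
  i= 5: B-F = 22 → W
  i= 6: Y-Z = 25 → Z
  i= 7: C-M = 16 → Q
  i= 8: J-Q = 19 → T
  i= 9: H-P = 18 → S
  i=10: N-R = 22 → W
  i=11: B-C = 25 → Z
  i=12: L-V = 16 → Q
  i=13: Q-X = 19 → T
  i=14: D-L = 18 → S
  i=15: J-N = 22 → W
  shifts repeat with period 5: WZQTS

WZQTS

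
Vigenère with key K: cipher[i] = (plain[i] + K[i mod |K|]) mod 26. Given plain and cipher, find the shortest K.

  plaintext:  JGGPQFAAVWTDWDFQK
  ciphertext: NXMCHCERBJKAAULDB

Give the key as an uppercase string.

ERGNRX

  i= 0: N-J =  4 → E
  i= 1: X-G = 17 → R
  i= 2: M-G =  6 → G
  i= 3: C-P = 13 → N
  i= 4: H-Q = 17 → R
  i= 5: C-F = 23 → X
  i= 6: E-A =  4 → E
  i= 7: R-A = 17 → R
  i= 8: B-V =  6 → G
  i= 9: J-W = 13 → N
  i=10: K-T = 17 → R
  i=11: A-D = 23 → X
  i=12: A-W =  4 → E
  i=13: U-D = 17 → R
  i=14: L-F =  6 → G
  i=15: D-Q = 13 → N
  i=16: B-K = 17 → R
  shifts repeat with period 6: ERGNRX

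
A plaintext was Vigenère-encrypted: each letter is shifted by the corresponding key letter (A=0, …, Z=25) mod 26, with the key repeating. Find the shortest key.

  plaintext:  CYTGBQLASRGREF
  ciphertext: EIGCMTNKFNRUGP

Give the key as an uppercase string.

CKNWLD

  i= 0: E-C =  2 → C
  i= 1: I-Y = 10 → K
  i= 2: G-T = 13 → N
  i= 3: C-G = 22 → W
  i= 4: M-B = 11 → L
  i= 5: T-Q =  3 → D
  i= 6: N-L =  2 → C
  i= 7: K-A = 10 → K
  i= 8: F-S = 13 → N
  i= 9: N-R = 22 → W
  i=10: R-G = 11 → L
  i=11: U-R =  3 → D
  i=12: G-E =  2 → C
  i=13: P-F = 10 → K
  shifts repeat with period 6: CKNWLD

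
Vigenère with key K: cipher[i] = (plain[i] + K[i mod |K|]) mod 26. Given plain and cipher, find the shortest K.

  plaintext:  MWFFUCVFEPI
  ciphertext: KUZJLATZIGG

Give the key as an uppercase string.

YYUER

  i= 0: K-M = 24 → Y
  i= 1: U-W = 24 → Y
  i= 2: Z-F = 20 → U
  i= 3: J-F =  4 → E
  i= 4: L-U = 17 → R
  i= 5: A-C = 24 → Y
  i= 6: T-V = 24 → Y
  i= 7: Z-F = 20 → U
  i= 8: I-E =  4 → E
  i= 9: G-P = 17 → R
  i=10: G-I = 24 → Y
  shifts repeat with period 5: YYUER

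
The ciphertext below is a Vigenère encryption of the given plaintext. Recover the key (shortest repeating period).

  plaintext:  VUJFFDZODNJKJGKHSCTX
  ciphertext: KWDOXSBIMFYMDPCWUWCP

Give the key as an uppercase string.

  i= 0: K-V = 15 → P
  i= 1: W-U =  2 → C
  i= 2: D-J = 20 → U
  i= 3: O-F =  9 → J
  i= 4: X-F = 18 → S
  i= 5: S-D = 15 → P
  i= 6: B-Z =  2 → C
  i= 7: I-O = 20 → U
  i= 8: M-D =  9 → J
  i= 9: F-N = 18 → S
  i=10: Y-J = 15 → P
  i=11: M-K =  2 → C
  i=12: D-J = 20 → U
  i=13: P-G =  9 → J
  i=14: C-K = 18 → S
  i=15: W-H = 15 → P
  i=16: U-S =  2 → C
  i=17: W-C = 20 → U
  i=18: C-T =  9 → J
  i=19: P-X = 18 → S
  shifts repeat with period 5: PCUJS

PCUJS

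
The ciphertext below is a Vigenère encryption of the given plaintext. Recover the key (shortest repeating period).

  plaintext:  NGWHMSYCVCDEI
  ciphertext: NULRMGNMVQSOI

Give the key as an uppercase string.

AOPK

  i= 0: N-N =  0 → A
  i= 1: U-G = 14 → O
  i= 2: L-W = 15 → P
  i= 3: R-H = 10 → K
  i= 4: M-M =  0 → A
  i= 5: G-S = 14 → O
  i= 6: N-Y = 15 → P
  i= 7: M-C = 10 → K
  i= 8: V-V =  0 → A
  i= 9: Q-C = 14 → O
  i=10: S-D = 15 → P
  i=11: O-E = 10 → K
  i=12: I-I =  0 → A
  shifts repeat with period 4: AOPK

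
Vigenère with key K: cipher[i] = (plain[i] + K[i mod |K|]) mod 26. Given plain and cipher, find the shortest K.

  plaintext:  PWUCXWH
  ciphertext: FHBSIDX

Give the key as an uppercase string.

QLH

  i= 0: F-P = 16 → Q
  i= 1: H-W = 11 → L
  i= 2: B-U =  7 → H
  i= 3: S-C = 16 → Q
  i= 4: I-X = 11 → L
  i= 5: D-W =  7 → H
  i= 6: X-H = 16 → Q
  shifts repeat with period 3: QLH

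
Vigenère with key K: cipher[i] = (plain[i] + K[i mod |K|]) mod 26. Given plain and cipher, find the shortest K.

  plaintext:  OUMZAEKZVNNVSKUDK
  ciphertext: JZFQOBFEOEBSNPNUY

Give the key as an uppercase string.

  i= 0: J-O = 21 → V
  i= 1: Z-U =  5 → F
  i= 2: F-M = 19 → T
  i= 3: Q-Z = 17 → R
  i= 4: O-A = 14 → O
  i= 5: B-E = 23 → X
  i= 6: F-K = 21 → V
  i= 7: E-Z =  5 → F
  i= 8: O-V = 19 → T
  i= 9: E-N = 17 → R
  i=10: B-N = 14 → O
  i=11: S-V = 23 → X
  i=12: N-S = 21 → V
  i=13: P-K =  5 → F
  i=14: N-U = 19 → T
  i=15: U-D = 17 → R
  i=16: Y-K = 14 → O
  shifts repeat with period 6: VFTROX

VFTROX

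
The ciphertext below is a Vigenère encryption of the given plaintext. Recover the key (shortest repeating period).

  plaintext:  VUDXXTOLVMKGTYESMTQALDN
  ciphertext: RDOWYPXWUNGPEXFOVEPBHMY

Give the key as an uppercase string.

WJLZB

  i= 0: R-V = 22 → W
  i= 1: D-U =  9 → J
  i= 2: O-D = 11 → L
  i= 3: W-X = 25 → Z
  i= 4: Y-X =  1 → B
  i= 5: P-T = 22 → W
  i= 6: X-O =  9 → J
  i= 7: W-L = 11 → L
  i= 8: U-V = 25 → Z
  i= 9: N-M =  1 → B
  i=10: G-K = 22 → W
  i=11: P-G =  9 → J
  i=12: E-T = 11 → L
  i=13: X-Y = 25 → Z
  i=14: F-E =  1 → B
  i=15: O-S = 22 → W
  i=16: V-M =  9 → J
  i=17: E-T = 11 → L
  i=18: P-Q = 25 → Z
  i=19: B-A =  1 → B
  i=20: H-L = 22 → W
  i=21: M-D =  9 → J
  i=22: Y-N = 11 → L
  shifts repeat with period 5: WJLZB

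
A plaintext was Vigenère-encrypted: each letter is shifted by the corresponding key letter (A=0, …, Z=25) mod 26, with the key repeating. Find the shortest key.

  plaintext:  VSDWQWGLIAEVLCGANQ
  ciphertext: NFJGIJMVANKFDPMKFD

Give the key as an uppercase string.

SNGK

  i= 0: N-V = 18 → S
  i= 1: F-S = 13 → N
  i= 2: J-D =  6 → G
  i= 3: G-W = 10 → K
  i= 4: I-Q = 18 → S
  i= 5: J-W = 13 → N
  i= 6: M-G =  6 → G
  i= 7: V-L = 10 → K
  i= 8: A-I = 18 → S
  i= 9: N-A = 13 → N
  i=10: K-E =  6 → G
  i=11: F-V = 10 → K
  i=12: D-L = 18 → S
  i=13: P-C = 13 → N
  i=14: M-G =  6 → G
  i=15: K-A = 10 → K
  i=16: F-N = 18 → S
  i=17: D-Q = 13 → N
  shifts repeat with period 4: SNGK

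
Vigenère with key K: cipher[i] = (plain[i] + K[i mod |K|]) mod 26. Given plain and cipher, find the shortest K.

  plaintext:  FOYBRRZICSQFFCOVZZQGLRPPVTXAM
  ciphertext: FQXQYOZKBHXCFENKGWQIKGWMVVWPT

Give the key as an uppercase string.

  i= 0: F-F =  0 → A
  i= 1: Q-O =  2 → C
  i= 2: X-Y = 25 → Z
  i= 3: Q-B = 15 → P
  i= 4: Y-R =  7 → H
  i= 5: O-R = 23 → X
  i= 6: Z-Z =  0 → A
  i= 7: K-I =  2 → C
  i= 8: B-C = 25 → Z
  i= 9: H-S = 15 → P
  i=10: X-Q =  7 → H
  i=11: C-F = 23 → X
  i=12: F-F =  0 → A
  i=13: E-C =  2 → C
  i=14: N-O = 25 → Z
  i=15: K-V = 15 → P
  i=16: G-Z =  7 → H
  i=17: W-Z = 23 → X
  i=18: Q-Q =  0 → A
  i=19: I-G =  2 → C
  i=20: K-L = 25 → Z
  i=21: G-R = 15 → P
  i=22: W-P =  7 → H
  i=23: M-P = 23 → X
  i=24: V-V =  0 → A
  i=25: V-T =  2 → C
  i=26: W-X = 25 → Z
  i=27: P-A = 15 → P
  i=28: T-M =  7 → H
  shifts repeat with period 6: ACZPHX

ACZPHX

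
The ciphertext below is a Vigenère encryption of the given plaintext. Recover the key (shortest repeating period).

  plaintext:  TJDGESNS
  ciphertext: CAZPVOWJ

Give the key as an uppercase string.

JRW

  i= 0: C-T =  9 → J
  i= 1: A-J = 17 → R
  i= 2: Z-D = 22 → W
  i= 3: P-G =  9 → J
  i= 4: V-E = 17 → R
  i= 5: O-S = 22 → W
  i= 6: W-N =  9 → J
  i= 7: J-S = 17 → R
  shifts repeat with period 3: JRW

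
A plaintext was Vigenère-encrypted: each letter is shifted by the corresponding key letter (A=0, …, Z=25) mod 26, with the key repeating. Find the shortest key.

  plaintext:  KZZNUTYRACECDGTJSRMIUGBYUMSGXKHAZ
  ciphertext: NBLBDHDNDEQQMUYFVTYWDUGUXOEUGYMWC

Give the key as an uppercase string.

DCMOJOFW

  i= 0: N-K =  3 → D
  i= 1: B-Z =  2 → C
  i= 2: L-Z = 12 → M
  i= 3: B-N = 14 → O
  i= 4: D-U =  9 → J
  i= 5: H-T = 14 → O
  i= 6: D-Y =  5 → F
  i= 7: N-R = 22 → W
  i= 8: D-A =  3 → D
  i= 9: E-C =  2 → C
  i=10: Q-E = 12 → M
  i=11: Q-C = 14 → O
  i=12: M-D =  9 → J
  i=13: U-G = 14 → O
  i=14: Y-T =  5 → F
  i=15: F-J = 22 → W
  i=16: V-S =  3 → D
  i=17: T-R =  2 → C
  i=18: Y-M = 12 → M
  i=19: W-I = 14 → O
  i=20: D-U =  9 → J
  i=21: U-G = 14 → O
  i=22: G-B =  5 → F
  i=23: U-Y = 22 → W
  i=24: X-U =  3 → D
  i=25: O-M =  2 → C
  i=26: E-S = 12 → M
  i=27: U-G = 14 → O
  i=28: G-X =  9 → J
  i=29: Y-K = 14 → O
  i=30: M-H =  5 → F
  i=31: W-A = 22 → W
  i=32: C-Z =  3 → D
  shifts repeat with period 8: DCMOJOFW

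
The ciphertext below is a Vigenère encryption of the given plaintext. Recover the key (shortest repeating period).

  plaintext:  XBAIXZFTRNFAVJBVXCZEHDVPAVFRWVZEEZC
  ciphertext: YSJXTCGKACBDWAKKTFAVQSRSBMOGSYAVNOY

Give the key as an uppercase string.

  i= 0: Y-X =  1 → B
  i= 1: S-B = 17 → R
  i= 2: J-A =  9 → J
  i= 3: X-I = 15 → P
  i= 4: T-X = 22 → W
  i= 5: C-Z =  3 → D
  i= 6: G-F =  1 → B
  i= 7: K-T = 17 → R
  i= 8: A-R =  9 → J
  i= 9: C-N = 15 → P
  i=10: B-F = 22 → W
  i=11: D-A =  3 → D
  i=12: W-V =  1 → B
  i=13: A-J = 17 → R
  i=14: K-B =  9 → J
  i=15: K-V = 15 → P
  i=16: T-X = 22 → W
  i=17: F-C =  3 → D
  i=18: A-Z =  1 → B
  i=19: V-E = 17 → R
  i=20: Q-H =  9 → J
  i=21: S-D = 15 → P
  i=22: R-V = 22 → W
  i=23: S-P =  3 → D
  i=24: B-A =  1 → B
  i=25: M-V = 17 → R
  i=26: O-F =  9 → J
  i=27: G-R = 15 → P
  i=28: S-W = 22 → W
  i=29: Y-V =  3 → D
  i=30: A-Z =  1 → B
  i=31: V-E = 17 → R
  i=32: N-E =  9 → J
  i=33: O-Z = 15 → P
  i=34: Y-C = 22 → W
  shifts repeat with period 6: BRJPWD

BRJPWD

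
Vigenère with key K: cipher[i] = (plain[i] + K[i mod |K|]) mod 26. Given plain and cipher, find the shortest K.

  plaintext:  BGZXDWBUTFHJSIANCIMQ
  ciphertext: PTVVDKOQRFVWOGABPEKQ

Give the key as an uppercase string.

ONWYA

  i= 0: P-B = 14 → O
  i= 1: T-G = 13 → N
  i= 2: V-Z = 22 → W
  i= 3: V-X = 24 → Y
  i= 4: D-D =  0 → A
  i= 5: K-W = 14 → O
  i= 6: O-B = 13 → N
  i= 7: Q-U = 22 → W
  i= 8: R-T = 24 → Y
  i= 9: F-F =  0 → A
  i=10: V-H = 14 → O
  i=11: W-J = 13 → N
  i=12: O-S = 22 → W
  i=13: G-I = 24 → Y
  i=14: A-A =  0 → A
  i=15: B-N = 14 → O
  i=16: P-C = 13 → N
  i=17: E-I = 22 → W
  i=18: K-M = 24 → Y
  i=19: Q-Q =  0 → A
  shifts repeat with period 5: ONWYA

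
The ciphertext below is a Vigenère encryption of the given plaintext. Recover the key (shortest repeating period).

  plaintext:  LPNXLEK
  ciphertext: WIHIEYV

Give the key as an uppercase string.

  i= 0: W-L = 11 → L
  i= 1: I-P = 19 → T
  i= 2: H-N = 20 → U
  i= 3: I-X = 11 → L
  i= 4: E-L = 19 → T
  i= 5: Y-E = 20 → U
  i= 6: V-K = 11 → L
  shifts repeat with period 3: LTU

LTU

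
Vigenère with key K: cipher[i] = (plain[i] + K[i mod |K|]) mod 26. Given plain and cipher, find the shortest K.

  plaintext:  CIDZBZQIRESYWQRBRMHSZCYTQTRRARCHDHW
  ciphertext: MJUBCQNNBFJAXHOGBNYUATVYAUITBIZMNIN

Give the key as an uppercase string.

  i= 0: M-C = 10 → K
  i= 1: J-I =  1 → B
  i= 2: U-D = 17 → R
  i= 3: B-Z =  2 → C
  i= 4: C-B =  1 → B
  i= 5: Q-Z = 17 → R
  i= 6: N-Q = 23 → X
  i= 7: N-I =  5 → F
  i= 8: B-R = 10 → K
  i= 9: F-E =  1 → B
  i=10: J-S = 17 → R
  i=11: A-Y =  2 → C
  i=12: X-W =  1 → B
  i=13: H-Q = 17 → R
  i=14: O-R = 23 → X
  i=15: G-B =  5 → F
  i=16: B-R = 10 → K
  i=17: N-M =  1 → B
  i=18: Y-H = 17 → R
  i=19: U-S =  2 → C
  i=20: A-Z =  1 → B
  i=21: T-C = 17 → R
  i=22: V-Y = 23 → X
  i=23: Y-T =  5 → F
  i=24: A-Q = 10 → K
  i=25: U-T =  1 → B
  i=26: I-R = 17 → R
  i=27: T-R =  2 → C
  i=28: B-A =  1 → B
  i=29: I-R = 17 → R
  i=30: Z-C = 23 → X
  i=31: M-H =  5 → F
  i=32: N-D = 10 → K
  i=33: I-H =  1 → B
  i=34: N-W = 17 → R
  shifts repeat with period 8: KBRCBRXF

KBRCBRXF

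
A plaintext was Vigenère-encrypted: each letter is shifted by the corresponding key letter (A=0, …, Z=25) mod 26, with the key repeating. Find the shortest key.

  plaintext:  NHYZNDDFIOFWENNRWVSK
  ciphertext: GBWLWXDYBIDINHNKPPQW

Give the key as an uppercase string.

  i= 0: G-N = 19 → T
  i= 1: B-H = 20 → U
  i= 2: W-Y = 24 → Y
  i= 3: L-Z = 12 → M
  i= 4: W-N =  9 → J
  i= 5: X-D = 20 → U
  i= 6: D-D =  0 → A
  i= 7: Y-F = 19 → T
  i= 8: B-I = 19 → T
  i= 9: I-O = 20 → U
  i=10: D-F = 24 → Y
  i=11: I-W = 12 → M
  i=12: N-E =  9 → J
  i=13: H-N = 20 → U
  i=14: N-N =  0 → A
  i=15: K-R = 19 → T
  i=16: P-W = 19 → T
  i=17: P-V = 20 → U
  i=18: Q-S = 24 → Y
  i=19: W-K = 12 → M
  shifts repeat with period 8: TUYMJUAT

TUYMJUAT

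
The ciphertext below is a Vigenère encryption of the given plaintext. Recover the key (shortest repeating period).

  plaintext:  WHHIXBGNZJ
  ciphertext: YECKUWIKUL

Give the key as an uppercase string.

  i= 0: Y-W =  2 → C
  i= 1: E-H = 23 → X
  i= 2: C-H = 21 → V
  i= 3: K-I =  2 → C
  i= 4: U-X = 23 → X
  i= 5: W-B = 21 → V
  i= 6: I-G =  2 → C
  i= 7: K-N = 23 → X
  i= 8: U-Z = 21 → V
  i= 9: L-J =  2 → C
  shifts repeat with period 3: CXV

CXV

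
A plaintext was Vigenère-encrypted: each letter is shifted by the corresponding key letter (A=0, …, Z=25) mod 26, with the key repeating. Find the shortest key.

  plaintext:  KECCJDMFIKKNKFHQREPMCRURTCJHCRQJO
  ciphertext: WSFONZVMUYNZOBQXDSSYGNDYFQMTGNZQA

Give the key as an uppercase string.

  i= 0: W-K = 12 → M
  i= 1: S-E = 14 → O
  i= 2: F-C =  3 → D
  i= 3: O-C = 12 → M
  i= 4: N-J =  4 → E
  i= 5: Z-D = 22 → W
  i= 6: V-M =  9 → J
  i= 7: M-F =  7 → H
  i= 8: U-I = 12 → M
  i= 9: Y-K = 14 → O
  i=10: N-K =  3 → D
  i=11: Z-N = 12 → M
  i=12: O-K =  4 → E
  i=13: B-F = 22 → W
  i=14: Q-H =  9 → J
  i=15: X-Q =  7 → H
  i=16: D-R = 12 → M
  i=17: S-E = 14 → O
  i=18: S-P =  3 → D
  i=19: Y-M = 12 → M
  i=20: G-C =  4 → E
  i=21: N-R = 22 → W
  i=22: D-U =  9 → J
  i=23: Y-R =  7 → H
  i=24: F-T = 12 → M
  i=25: Q-C = 14 → O
  i=26: M-J =  3 → D
  i=27: T-H = 12 → M
  i=28: G-C =  4 → E
  i=29: N-R = 22 → W
  i=30: Z-Q =  9 → J
  i=31: Q-J =  7 → H
  i=32: A-O = 12 → M
  shifts repeat with period 8: MODMEWJH

MODMEWJH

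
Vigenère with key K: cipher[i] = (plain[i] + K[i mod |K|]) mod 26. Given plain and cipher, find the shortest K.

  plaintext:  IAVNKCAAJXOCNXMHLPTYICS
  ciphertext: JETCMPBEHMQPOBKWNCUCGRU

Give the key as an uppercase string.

  i= 0: J-I =  1 → B
  i= 1: E-A =  4 → E
  i= 2: T-V = 24 → Y
  i= 3: C-N = 15 → P
  i= 4: M-K =  2 → C
  i= 5: P-C = 13 → N
  i= 6: B-A =  1 → B
  i= 7: E-A =  4 → E
  i= 8: H-J = 24 → Y
  i= 9: M-X = 15 → P
  i=10: Q-O =  2 → C
  i=11: P-C = 13 → N
  i=12: O-N =  1 → B
  i=13: B-X =  4 → E
  i=14: K-M = 24 → Y
  i=15: W-H = 15 → P
  i=16: N-L =  2 → C
  i=17: C-P = 13 → N
  i=18: U-T =  1 → B
  i=19: C-Y =  4 → E
  i=20: G-I = 24 → Y
  i=21: R-C = 15 → P
  i=22: U-S =  2 → C
  shifts repeat with period 6: BEYPCN

BEYPCN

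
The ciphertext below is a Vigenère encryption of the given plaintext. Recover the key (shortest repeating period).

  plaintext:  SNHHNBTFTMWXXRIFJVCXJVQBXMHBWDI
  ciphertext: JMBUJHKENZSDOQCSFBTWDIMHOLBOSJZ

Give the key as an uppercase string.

RZUNWG

  i= 0: J-S = 17 → R
  i= 1: M-N = 25 → Z
  i= 2: B-H = 20 → U
  i= 3: U-H = 13 → N
  i= 4: J-N = 22 → W
  i= 5: H-B =  6 → G
  i= 6: K-T = 17 → R
  i= 7: E-F = 25 → Z
  i= 8: N-T = 20 → U
  i= 9: Z-M = 13 → N
  i=10: S-W = 22 → W
  i=11: D-X =  6 → G
  i=12: O-X = 17 → R
  i=13: Q-R = 25 → Z
  i=14: C-I = 20 → U
  i=15: S-F = 13 → N
  i=16: F-J = 22 → W
  i=17: B-V =  6 → G
  i=18: T-C = 17 → R
  i=19: W-X = 25 → Z
  i=20: D-J = 20 → U
  i=21: I-V = 13 → N
  i=22: M-Q = 22 → W
  i=23: H-B =  6 → G
  i=24: O-X = 17 → R
  i=25: L-M = 25 → Z
  i=26: B-H = 20 → U
  i=27: O-B = 13 → N
  i=28: S-W = 22 → W
  i=29: J-D =  6 → G
  i=30: Z-I = 17 → R
  shifts repeat with period 6: RZUNWG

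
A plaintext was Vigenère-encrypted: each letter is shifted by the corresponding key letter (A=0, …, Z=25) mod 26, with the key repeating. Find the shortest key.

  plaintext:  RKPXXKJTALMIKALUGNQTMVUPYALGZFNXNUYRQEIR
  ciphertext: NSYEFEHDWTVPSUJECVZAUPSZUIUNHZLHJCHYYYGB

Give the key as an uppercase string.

WIJHIUYK

  i= 0: N-R = 22 → W
  i= 1: S-K =  8 → I
  i= 2: Y-P =  9 → J
  i= 3: E-X =  7 → H
  i= 4: F-X =  8 → I
  i= 5: E-K = 20 → U
  i= 6: H-J = 24 → Y
  i= 7: D-T = 10 → K
  i= 8: W-A = 22 → W
  i= 9: T-L =  8 → I
  i=10: V-M =  9 → J
  i=11: P-I =  7 → H
  i=12: S-K =  8 → I
  i=13: U-A = 20 → U
  i=14: J-L = 24 → Y
  i=15: E-U = 10 → K
  i=16: C-G = 22 → W
  i=17: V-N =  8 → I
  i=18: Z-Q =  9 → J
  i=19: A-T =  7 → H
  i=20: U-M =  8 → I
  i=21: P-V = 20 → U
  i=22: S-U = 24 → Y
  i=23: Z-P = 10 → K
  i=24: U-Y = 22 → W
  i=25: I-A =  8 → I
  i=26: U-L =  9 → J
  i=27: N-G =  7 → H
  i=28: H-Z =  8 → I
  i=29: Z-F = 20 → U
  i=30: L-N = 24 → Y
  i=31: H-X = 10 → K
  i=32: J-N = 22 → W
  i=33: C-U =  8 → I
  i=34: H-Y =  9 → J
  i=35: Y-R =  7 → H
  i=36: Y-Q =  8 → I
  i=37: Y-E = 20 → U
  i=38: G-I = 24 → Y
  i=39: B-R = 10 → K
  shifts repeat with period 8: WIJHIUYK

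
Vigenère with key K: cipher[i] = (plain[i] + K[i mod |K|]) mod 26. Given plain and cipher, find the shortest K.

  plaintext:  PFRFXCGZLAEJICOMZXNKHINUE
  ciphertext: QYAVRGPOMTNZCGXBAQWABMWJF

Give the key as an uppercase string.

BTJQUEJP

  i= 0: Q-P =  1 → B
  i= 1: Y-F = 19 → T
  i= 2: A-R =  9 → J
  i= 3: V-F = 16 → Q
  i= 4: R-X = 20 → U
  i= 5: G-C =  4 → E
  i= 6: P-G =  9 → J
  i= 7: O-Z = 15 → P
  i= 8: M-L =  1 → B
  i= 9: T-A = 19 → T
  i=10: N-E =  9 → J
  i=11: Z-J = 16 → Q
  i=12: C-I = 20 → U
  i=13: G-C =  4 → E
  i=14: X-O =  9 → J
  i=15: B-M = 15 → P
  i=16: A-Z =  1 → B
  i=17: Q-X = 19 → T
  i=18: W-N =  9 → J
  i=19: A-K = 16 → Q
  i=20: B-H = 20 → U
  i=21: M-I =  4 → E
  i=22: W-N =  9 → J
  i=23: J-U = 15 → P
  i=24: F-E =  1 → B
  shifts repeat with period 8: BTJQUEJP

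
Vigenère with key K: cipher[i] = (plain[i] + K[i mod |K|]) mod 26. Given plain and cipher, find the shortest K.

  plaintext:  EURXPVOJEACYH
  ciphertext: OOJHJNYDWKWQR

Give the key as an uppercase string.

  i= 0: O-E = 10 → K
  i= 1: O-U = 20 → U
  i= 2: J-R = 18 → S
  i= 3: H-X = 10 → K
  i= 4: J-P = 20 → U
  i= 5: N-V = 18 → S
  i= 6: Y-O = 10 → K
  i= 7: D-J = 20 → U
  i= 8: W-E = 18 → S
  i= 9: K-A = 10 → K
  i=10: W-C = 20 → U
  i=11: Q-Y = 18 → S
  i=12: R-H = 10 → K
  shifts repeat with period 3: KUS

KUS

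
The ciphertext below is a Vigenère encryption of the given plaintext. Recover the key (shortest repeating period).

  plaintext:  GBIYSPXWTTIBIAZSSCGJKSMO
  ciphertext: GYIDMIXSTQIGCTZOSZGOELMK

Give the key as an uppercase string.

  i= 0: G-G =  0 → A
  i= 1: Y-B = 23 → X
  i= 2: I-I =  0 → A
  i= 3: D-Y =  5 → F
  i= 4: M-S = 20 → U
  i= 5: I-P = 19 → T
  i= 6: X-X =  0 → A
  i= 7: S-W = 22 → W
  i= 8: T-T =  0 → A
  i= 9: Q-T = 23 → X
  i=10: I-I =  0 → A
  i=11: G-B =  5 → F
  i=12: C-I = 20 → U
  i=13: T-A = 19 → T
  i=14: Z-Z =  0 → A
  i=15: O-S = 22 → W
  i=16: S-S =  0 → A
  i=17: Z-C = 23 → X
  i=18: G-G =  0 → A
  i=19: O-J =  5 → F
  i=20: E-K = 20 → U
  i=21: L-S = 19 → T
  i=22: M-M =  0 → A
  i=23: K-O = 22 → W
  shifts repeat with period 8: AXAFUTAW

AXAFUTAW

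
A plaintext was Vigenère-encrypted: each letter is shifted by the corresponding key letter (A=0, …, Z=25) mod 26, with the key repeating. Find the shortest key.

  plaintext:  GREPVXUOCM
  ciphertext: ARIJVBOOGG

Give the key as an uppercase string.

UAE

  i= 0: A-G = 20 → U
  i= 1: R-R =  0 → A
  i= 2: I-E =  4 → E
  i= 3: J-P = 20 → U
  i= 4: V-V =  0 → A
  i= 5: B-X =  4 → E
  i= 6: O-U = 20 → U
  i= 7: O-O =  0 → A
  i= 8: G-C =  4 → E
  i= 9: G-M = 20 → U
  shifts repeat with period 3: UAE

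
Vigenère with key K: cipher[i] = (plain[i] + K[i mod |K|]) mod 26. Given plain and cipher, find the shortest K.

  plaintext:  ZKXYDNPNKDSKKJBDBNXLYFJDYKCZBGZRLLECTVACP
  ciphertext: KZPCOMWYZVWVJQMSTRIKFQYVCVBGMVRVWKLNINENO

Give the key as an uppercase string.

LPSELZH

  i= 0: K-Z = 11 → L
  i= 1: Z-K = 15 → P
  i= 2: P-X = 18 → S
  i= 3: C-Y =  4 → E
  i= 4: O-D = 11 → L
  i= 5: M-N = 25 → Z
  i= 6: W-P =  7 → H
  i= 7: Y-N = 11 → L
  i= 8: Z-K = 15 → P
  i= 9: V-D = 18 → S
  i=10: W-S =  4 → E
  i=11: V-K = 11 → L
  i=12: J-K = 25 → Z
  i=13: Q-J =  7 → H
  i=14: M-B = 11 → L
  i=15: S-D = 15 → P
  i=16: T-B = 18 → S
  i=17: R-N =  4 → E
  i=18: I-X = 11 → L
  i=19: K-L = 25 → Z
  i=20: F-Y =  7 → H
  i=21: Q-F = 11 → L
  i=22: Y-J = 15 → P
  i=23: V-D = 18 → S
  i=24: C-Y =  4 → E
  i=25: V-K = 11 → L
  i=26: B-C = 25 → Z
  i=27: G-Z =  7 → H
  i=28: M-B = 11 → L
  i=29: V-G = 15 → P
  i=30: R-Z = 18 → S
  i=31: V-R =  4 → E
  i=32: W-L = 11 → L
  i=33: K-L = 25 → Z
  i=34: L-E =  7 → H
  i=35: N-C = 11 → L
  i=36: I-T = 15 → P
  i=37: N-V = 18 → S
  i=38: E-A =  4 → E
  i=39: N-C = 11 → L
  i=40: O-P = 25 → Z
  shifts repeat with period 7: LPSELZH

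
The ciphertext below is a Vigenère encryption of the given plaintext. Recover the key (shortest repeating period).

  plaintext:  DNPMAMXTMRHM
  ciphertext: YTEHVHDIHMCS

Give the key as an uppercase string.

VGPVV

  i= 0: Y-D = 21 → V
  i= 1: T-N =  6 → G
  i= 2: E-P = 15 → P
  i= 3: H-M = 21 → V
  i= 4: V-A = 21 → V
  i= 5: H-M = 21 → V
  i= 6: D-X =  6 → G
  i= 7: I-T = 15 → P
  i= 8: H-M = 21 → V
  i= 9: M-R = 21 → V
  i=10: C-H = 21 → V
  i=11: S-M =  6 → G
  shifts repeat with period 5: VGPVV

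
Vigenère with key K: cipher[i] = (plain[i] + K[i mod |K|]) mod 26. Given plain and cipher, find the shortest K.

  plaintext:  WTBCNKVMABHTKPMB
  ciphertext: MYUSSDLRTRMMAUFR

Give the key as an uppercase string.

QFT

  i= 0: M-W = 16 → Q
  i= 1: Y-T =  5 → F
  i= 2: U-B = 19 → T
  i= 3: S-C = 16 → Q
  i= 4: S-N =  5 → F
  i= 5: D-K = 19 → T
  i= 6: L-V = 16 → Q
  i= 7: R-M =  5 → F
  i= 8: T-A = 19 → T
  i= 9: R-B = 16 → Q
  i=10: M-H =  5 → F
  i=11: M-T = 19 → T
  i=12: A-K = 16 → Q
  i=13: U-P =  5 → F
  i=14: F-M = 19 → T
  i=15: R-B = 16 → Q
  shifts repeat with period 3: QFT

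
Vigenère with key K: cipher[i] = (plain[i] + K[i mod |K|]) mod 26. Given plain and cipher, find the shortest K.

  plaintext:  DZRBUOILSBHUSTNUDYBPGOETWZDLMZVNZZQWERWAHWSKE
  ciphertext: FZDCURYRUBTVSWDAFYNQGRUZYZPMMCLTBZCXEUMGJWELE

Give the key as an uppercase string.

  i= 0: F-D =  2 → C
  i= 1: Z-Z =  0 → A
  i= 2: D-R = 12 → M
  i= 3: C-B =  1 → B
  i= 4: U-U =  0 → A
  i= 5: R-O =  3 → D
  i= 6: Y-I = 16 → Q
  i= 7: R-L =  6 → G
  i= 8: U-S =  2 → C
  i= 9: B-B =  0 → A
  i=10: T-H = 12 → M
  i=11: V-U =  1 → B
  i=12: S-S =  0 → A
  i=13: W-T =  3 → D
  i=14: D-N = 16 → Q
  i=15: A-U =  6 → G
  i=16: F-D =  2 → C
  i=17: Y-Y =  0 → A
  i=18: N-B = 12 → M
  i=19: Q-P =  1 → B
  i=20: G-G =  0 → A
  i=21: R-O =  3 → D
  i=22: U-E = 16 → Q
  i=23: Z-T =  6 → G
  i=24: Y-W =  2 → C
  i=25: Z-Z =  0 → A
  i=26: P-D = 12 → M
  i=27: M-L =  1 → B
  i=28: M-M =  0 → A
  i=29: C-Z =  3 → D
  i=30: L-V = 16 → Q
  i=31: T-N =  6 → G
  i=32: B-Z =  2 → C
  i=33: Z-Z =  0 → A
  i=34: C-Q = 12 → M
  i=35: X-W =  1 → B
  i=36: E-E =  0 → A
  i=37: U-R =  3 → D
  i=38: M-W = 16 → Q
  i=39: G-A =  6 → G
  i=40: J-H =  2 → C
  i=41: W-W =  0 → A
  i=42: E-S = 12 → M
  i=43: L-K =  1 → B
  i=44: E-E =  0 → A
  shifts repeat with period 8: CAMBADQG

CAMBADQG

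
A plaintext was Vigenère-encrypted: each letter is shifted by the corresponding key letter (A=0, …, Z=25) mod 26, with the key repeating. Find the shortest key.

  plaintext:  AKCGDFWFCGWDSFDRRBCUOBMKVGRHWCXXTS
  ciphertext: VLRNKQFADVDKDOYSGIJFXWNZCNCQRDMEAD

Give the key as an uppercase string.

VBPHHLJ

  i= 0: V-A = 21 → V
  i= 1: L-K =  1 → B
  i= 2: R-C = 15 → P
  i= 3: N-G =  7 → H
  i= 4: K-D =  7 → H
  i= 5: Q-F = 11 → L
  i= 6: F-W =  9 → J
  i= 7: A-F = 21 → V
  i= 8: D-C =  1 → B
  i= 9: V-G = 15 → P
  i=10: D-W =  7 → H
  i=11: K-D =  7 → H
  i=12: D-S = 11 → L
  i=13: O-F =  9 → J
  i=14: Y-D = 21 → V
  i=15: S-R =  1 → B
  i=16: G-R = 15 → P
  i=17: I-B =  7 → H
  i=18: J-C =  7 → H
  i=19: F-U = 11 → L
  i=20: X-O =  9 → J
  i=21: W-B = 21 → V
  i=22: N-M =  1 → B
  i=23: Z-K = 15 → P
  i=24: C-V =  7 → H
  i=25: N-G =  7 → H
  i=26: C-R = 11 → L
  i=27: Q-H =  9 → J
  i=28: R-W = 21 → V
  i=29: D-C =  1 → B
  i=30: M-X = 15 → P
  i=31: E-X =  7 → H
  i=32: A-T =  7 → H
  i=33: D-S = 11 → L
  shifts repeat with period 7: VBPHHLJ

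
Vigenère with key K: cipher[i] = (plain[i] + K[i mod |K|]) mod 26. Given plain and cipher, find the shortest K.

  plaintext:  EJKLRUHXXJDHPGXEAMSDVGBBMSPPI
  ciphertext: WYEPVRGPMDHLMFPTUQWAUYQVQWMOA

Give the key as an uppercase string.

  i= 0: W-E = 18 → S
  i= 1: Y-J = 15 → P
  i= 2: E-K = 20 → U
  i= 3: P-L =  4 → E
  i= 4: V-R =  4 → E
  i= 5: R-U = 23 → X
  i= 6: G-H = 25 → Z
  i= 7: P-X = 18 → S
  i= 8: M-X = 15 → P
  i= 9: D-J = 20 → U
  i=10: H-D =  4 → E
  i=11: L-H =  4 → E
  i=12: M-P = 23 → X
  i=13: F-G = 25 → Z
  i=14: P-X = 18 → S
  i=15: T-E = 15 → P
  i=16: U-A = 20 → U
  i=17: Q-M =  4 → E
  i=18: W-S =  4 → E
  i=19: A-D = 23 → X
  i=20: U-V = 25 → Z
  i=21: Y-G = 18 → S
  i=22: Q-B = 15 → P
  i=23: V-B = 20 → U
  i=24: Q-M =  4 → E
  i=25: W-S =  4 → E
  i=26: M-P = 23 → X
  i=27: O-P = 25 → Z
  i=28: A-I = 18 → S
  shifts repeat with period 7: SPUEEXZ

SPUEEXZ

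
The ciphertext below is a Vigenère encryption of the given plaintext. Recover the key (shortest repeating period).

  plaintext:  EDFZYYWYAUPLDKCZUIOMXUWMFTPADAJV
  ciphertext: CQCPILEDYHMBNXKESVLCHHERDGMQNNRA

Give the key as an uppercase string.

YNXQKNIF

  i= 0: C-E = 24 → Y
  i= 1: Q-D = 13 → N
  i= 2: C-F = 23 → X
  i= 3: P-Z = 16 → Q
  i= 4: I-Y = 10 → K
  i= 5: L-Y = 13 → N
  i= 6: E-W =  8 → I
  i= 7: D-Y =  5 → F
  i= 8: Y-A = 24 → Y
  i= 9: H-U = 13 → N
  i=10: M-P = 23 → X
  i=11: B-L = 16 → Q
  i=12: N-D = 10 → K
  i=13: X-K = 13 → N
  i=14: K-C =  8 → I
  i=15: E-Z =  5 → F
  i=16: S-U = 24 → Y
  i=17: V-I = 13 → N
  i=18: L-O = 23 → X
  i=19: C-M = 16 → Q
  i=20: H-X = 10 → K
  i=21: H-U = 13 → N
  i=22: E-W =  8 → I
  i=23: R-M =  5 → F
  i=24: D-F = 24 → Y
  i=25: G-T = 13 → N
  i=26: M-P = 23 → X
  i=27: Q-A = 16 → Q
  i=28: N-D = 10 → K
  i=29: N-A = 13 → N
  i=30: R-J =  8 → I
  i=31: A-V =  5 → F
  shifts repeat with period 8: YNXQKNIF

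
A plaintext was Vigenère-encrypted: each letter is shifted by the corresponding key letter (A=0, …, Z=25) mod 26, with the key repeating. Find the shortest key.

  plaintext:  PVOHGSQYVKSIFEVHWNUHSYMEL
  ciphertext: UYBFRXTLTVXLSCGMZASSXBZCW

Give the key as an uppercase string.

FDNYL

  i= 0: U-P =  5 → F
  i= 1: Y-V =  3 → D
  i= 2: B-O = 13 → N
  i= 3: F-H = 24 → Y
  i= 4: R-G = 11 → L
  i= 5: X-S =  5 → F
  i= 6: T-Q =  3 → D
  i= 7: L-Y = 13 → N
  i= 8: T-V = 24 → Y
  i= 9: V-K = 11 → L
  i=10: X-S =  5 → F
  i=11: L-I =  3 → D
  i=12: S-F = 13 → N
  i=13: C-E = 24 → Y
  i=14: G-V = 11 → L
  i=15: M-H =  5 → F
  i=16: Z-W =  3 → D
  i=17: A-N = 13 → N
  i=18: S-U = 24 → Y
  i=19: S-H = 11 → L
  i=20: X-S =  5 → F
  i=21: B-Y =  3 → D
  i=22: Z-M = 13 → N
  i=23: C-E = 24 → Y
  i=24: W-L = 11 → L
  shifts repeat with period 5: FDNYL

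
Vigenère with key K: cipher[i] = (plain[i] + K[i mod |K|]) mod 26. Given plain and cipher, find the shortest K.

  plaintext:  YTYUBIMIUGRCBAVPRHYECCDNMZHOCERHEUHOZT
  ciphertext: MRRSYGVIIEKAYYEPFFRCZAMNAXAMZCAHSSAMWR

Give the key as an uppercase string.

OYTYXYJA

  i= 0: M-Y = 14 → O
  i= 1: R-T = 24 → Y
  i= 2: R-Y = 19 → T
  i= 3: S-U = 24 → Y
  i= 4: Y-B = 23 → X
  i= 5: G-I = 24 → Y
  i= 6: V-M =  9 → J
  i= 7: I-I =  0 → A
  i= 8: I-U = 14 → O
  i= 9: E-G = 24 → Y
  i=10: K-R = 19 → T
  i=11: A-C = 24 → Y
  i=12: Y-B = 23 → X
  i=13: Y-A = 24 → Y
  i=14: E-V =  9 → J
  i=15: P-P =  0 → A
  i=16: F-R = 14 → O
  i=17: F-H = 24 → Y
  i=18: R-Y = 19 → T
  i=19: C-E = 24 → Y
  i=20: Z-C = 23 → X
  i=21: A-C = 24 → Y
  i=22: M-D =  9 → J
  i=23: N-N =  0 → A
  i=24: A-M = 14 → O
  i=25: X-Z = 24 → Y
  i=26: A-H = 19 → T
  i=27: M-O = 24 → Y
  i=28: Z-C = 23 → X
  i=29: C-E = 24 → Y
  i=30: A-R =  9 → J
  i=31: H-H =  0 → A
  i=32: S-E = 14 → O
  i=33: S-U = 24 → Y
  i=34: A-H = 19 → T
  i=35: M-O = 24 → Y
  i=36: W-Z = 23 → X
  i=37: R-T = 24 → Y
  shifts repeat with period 8: OYTYXYJA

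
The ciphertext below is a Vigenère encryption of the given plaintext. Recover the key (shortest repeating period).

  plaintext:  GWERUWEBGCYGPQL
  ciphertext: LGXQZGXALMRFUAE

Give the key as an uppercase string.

  i= 0: L-G =  5 → F
  i= 1: G-W = 10 → K
  i= 2: X-E = 19 → T
  i= 3: Q-R = 25 → Z
  i= 4: Z-U =  5 → F
  i= 5: G-W = 10 → K
  i= 6: X-E = 19 → T
  i= 7: A-B = 25 → Z
  i= 8: L-G =  5 → F
  i= 9: M-C = 10 → K
  i=10: R-Y = 19 → T
  i=11: F-G = 25 → Z
  i=12: U-P =  5 → F
  i=13: A-Q = 10 → K
  i=14: E-L = 19 → T
  shifts repeat with period 4: FKTZ

FKTZ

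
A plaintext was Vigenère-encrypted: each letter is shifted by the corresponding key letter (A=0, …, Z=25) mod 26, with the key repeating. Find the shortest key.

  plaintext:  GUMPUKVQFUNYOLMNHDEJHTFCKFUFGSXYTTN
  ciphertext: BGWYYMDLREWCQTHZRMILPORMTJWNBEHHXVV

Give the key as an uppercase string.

  i= 0: B-G = 21 → V
  i= 1: G-U = 12 → M
  i= 2: W-M = 10 → K
  i= 3: Y-P =  9 → J
  i= 4: Y-U =  4 → E
  i= 5: M-K =  2 → C
  i= 6: D-V =  8 → I
  i= 7: L-Q = 21 → V
  i= 8: R-F = 12 → M
  i= 9: E-U = 10 → K
  i=10: W-N =  9 → J
  i=11: C-Y =  4 → E
  i=12: Q-O =  2 → C
  i=13: T-L =  8 → I
  i=14: H-M = 21 → V
  i=15: Z-N = 12 → M
  i=16: R-H = 10 → K
  i=17: M-D =  9 → J
  i=18: I-E =  4 → E
  i=19: L-J =  2 → C
  i=20: P-H =  8 → I
  i=21: O-T = 21 → V
  i=22: R-F = 12 → M
  i=23: M-C = 10 → K
  i=24: T-K =  9 → J
  i=25: J-F =  4 → E
  i=26: W-U =  2 → C
  i=27: N-F =  8 → I
  i=28: B-G = 21 → V
  i=29: E-S = 12 → M
  i=30: H-X = 10 → K
  i=31: H-Y =  9 → J
  i=32: X-T =  4 → E
  i=33: V-T =  2 → C
  i=34: V-N =  8 → I
  shifts repeat with period 7: VMKJECI

VMKJECI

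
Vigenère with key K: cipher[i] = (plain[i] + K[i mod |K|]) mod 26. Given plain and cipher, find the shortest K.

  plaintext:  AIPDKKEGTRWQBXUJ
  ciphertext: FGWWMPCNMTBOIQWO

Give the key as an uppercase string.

FYHTC

  i= 0: F-A =  5 → F
  i= 1: G-I = 24 → Y
  i= 2: W-P =  7 → H
  i= 3: W-D = 19 → T
  i= 4: M-K =  2 → C
  i= 5: P-K =  5 → F
  i= 6: C-E = 24 → Y
  i= 7: N-G =  7 → H
  i= 8: M-T = 19 → T
  i= 9: T-R =  2 → C
  i=10: B-W =  5 → F
  i=11: O-Q = 24 → Y
  i=12: I-B =  7 → H
  i=13: Q-X = 19 → T
  i=14: W-U =  2 → C
  i=15: O-J =  5 → F
  shifts repeat with period 5: FYHTC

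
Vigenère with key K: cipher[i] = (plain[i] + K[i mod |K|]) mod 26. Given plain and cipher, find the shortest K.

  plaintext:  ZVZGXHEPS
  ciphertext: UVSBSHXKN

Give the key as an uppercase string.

  i= 0: U-Z = 21 → V
  i= 1: V-V =  0 → A
  i= 2: S-Z = 19 → T
  i= 3: B-G = 21 → V
  i= 4: S-X = 21 → V
  i= 5: H-H =  0 → A
  i= 6: X-E = 19 → T
  i= 7: K-P = 21 → V
  i= 8: N-S = 21 → V
  shifts repeat with period 4: VATV

VATV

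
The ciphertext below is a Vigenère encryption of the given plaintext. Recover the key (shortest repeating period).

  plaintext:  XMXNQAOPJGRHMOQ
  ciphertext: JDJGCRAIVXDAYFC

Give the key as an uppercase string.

MRMT

  i= 0: J-X = 12 → M
  i= 1: D-M = 17 → R
  i= 2: J-X = 12 → M
  i= 3: G-N = 19 → T
  i= 4: C-Q = 12 → M
  i= 5: R-A = 17 → R
  i= 6: A-O = 12 → M
  i= 7: I-P = 19 → T
  i= 8: V-J = 12 → M
  i= 9: X-G = 17 → R
  i=10: D-R = 12 → M
  i=11: A-H = 19 → T
  i=12: Y-M = 12 → M
  i=13: F-O = 17 → R
  i=14: C-Q = 12 → M
  shifts repeat with period 4: MRMT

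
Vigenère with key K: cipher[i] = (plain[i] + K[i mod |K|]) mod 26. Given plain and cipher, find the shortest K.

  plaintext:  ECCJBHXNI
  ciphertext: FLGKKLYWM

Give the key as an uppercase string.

  i= 0: F-E =  1 → B
  i= 1: L-C =  9 → J
  i= 2: G-C =  4 → E
  i= 3: K-J =  1 → B
  i= 4: K-B =  9 → J
  i= 5: L-H =  4 → E
  i= 6: Y-X =  1 → B
  i= 7: W-N =  9 → J
  i= 8: M-I =  4 → E
  shifts repeat with period 3: BJE

BJE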